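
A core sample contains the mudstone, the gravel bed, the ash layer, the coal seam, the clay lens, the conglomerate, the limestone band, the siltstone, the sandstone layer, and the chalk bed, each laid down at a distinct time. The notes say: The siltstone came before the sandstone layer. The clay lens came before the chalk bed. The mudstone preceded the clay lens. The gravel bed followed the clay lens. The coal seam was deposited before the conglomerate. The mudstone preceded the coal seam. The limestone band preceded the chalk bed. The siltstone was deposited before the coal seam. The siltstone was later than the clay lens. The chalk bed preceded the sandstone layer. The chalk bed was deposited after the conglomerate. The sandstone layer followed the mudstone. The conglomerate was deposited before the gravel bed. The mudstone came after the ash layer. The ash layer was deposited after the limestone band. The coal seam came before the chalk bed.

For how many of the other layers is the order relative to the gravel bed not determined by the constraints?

2

Forced before the gravel bed: the ash layer, the clay lens, the coal seam, the conglomerate, the limestone band, the mudstone, and the siltstone.
That leaves the chalk bed and the sandstone layer with no forced order relative to the gravel bed — 2.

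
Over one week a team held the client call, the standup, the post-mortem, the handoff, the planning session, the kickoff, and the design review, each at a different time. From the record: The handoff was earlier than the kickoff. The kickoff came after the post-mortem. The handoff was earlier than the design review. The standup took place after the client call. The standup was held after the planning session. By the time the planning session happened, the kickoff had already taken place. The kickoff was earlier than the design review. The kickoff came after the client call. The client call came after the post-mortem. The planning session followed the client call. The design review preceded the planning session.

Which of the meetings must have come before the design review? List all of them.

the client call, the handoff, the kickoff, the post-mortem

Directly stated before the design review: the handoff and the kickoff.
The client call reaches the design review via the client call → the kickoff → the design review.
The post-mortem reaches the design review via the post-mortem → the kickoff → the design review.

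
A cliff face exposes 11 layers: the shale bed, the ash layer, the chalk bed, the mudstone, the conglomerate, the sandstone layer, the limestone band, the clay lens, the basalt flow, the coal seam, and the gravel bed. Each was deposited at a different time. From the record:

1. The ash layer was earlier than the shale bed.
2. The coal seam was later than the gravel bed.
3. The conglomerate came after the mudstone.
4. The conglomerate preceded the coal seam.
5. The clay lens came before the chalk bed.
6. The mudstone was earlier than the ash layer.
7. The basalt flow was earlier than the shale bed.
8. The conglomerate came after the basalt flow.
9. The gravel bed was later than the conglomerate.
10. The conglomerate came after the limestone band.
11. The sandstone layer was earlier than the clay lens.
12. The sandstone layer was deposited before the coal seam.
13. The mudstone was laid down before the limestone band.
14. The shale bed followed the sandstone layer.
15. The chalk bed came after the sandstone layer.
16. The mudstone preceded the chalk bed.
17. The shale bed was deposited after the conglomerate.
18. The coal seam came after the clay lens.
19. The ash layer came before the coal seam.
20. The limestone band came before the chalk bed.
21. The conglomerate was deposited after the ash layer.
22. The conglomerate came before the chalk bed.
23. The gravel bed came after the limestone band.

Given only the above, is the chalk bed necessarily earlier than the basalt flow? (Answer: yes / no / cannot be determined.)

no

Tracing the constraints gives the basalt flow → the conglomerate → the chalk bed, so the basalt flow must come before the chalk bed.
That means the chalk bed cannot be before the basalt flow.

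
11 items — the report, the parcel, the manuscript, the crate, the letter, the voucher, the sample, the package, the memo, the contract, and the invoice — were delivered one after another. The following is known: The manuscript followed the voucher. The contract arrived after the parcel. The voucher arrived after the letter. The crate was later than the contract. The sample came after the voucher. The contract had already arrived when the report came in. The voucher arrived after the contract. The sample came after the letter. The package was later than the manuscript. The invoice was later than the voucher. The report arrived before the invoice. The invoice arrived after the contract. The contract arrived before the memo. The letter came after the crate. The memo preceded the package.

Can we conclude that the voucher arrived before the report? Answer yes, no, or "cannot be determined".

cannot be determined

No chain of stated constraints runs from the voucher to the report, and none runs from the report to the voucher either.
So the relative order of the voucher and the report is not fixed by the given facts.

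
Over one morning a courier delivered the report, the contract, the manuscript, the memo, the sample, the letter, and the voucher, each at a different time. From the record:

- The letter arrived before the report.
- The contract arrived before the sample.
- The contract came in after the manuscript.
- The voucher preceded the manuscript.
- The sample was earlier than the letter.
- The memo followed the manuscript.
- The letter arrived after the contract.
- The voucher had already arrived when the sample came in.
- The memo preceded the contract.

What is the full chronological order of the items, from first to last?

the voucher, the manuscript, the memo, the contract, the sample, the letter, the report

The constraints fix every adjacent pair, so only one ordering works:
the voucher → the manuscript → the memo → the contract → the sample → the letter → the report.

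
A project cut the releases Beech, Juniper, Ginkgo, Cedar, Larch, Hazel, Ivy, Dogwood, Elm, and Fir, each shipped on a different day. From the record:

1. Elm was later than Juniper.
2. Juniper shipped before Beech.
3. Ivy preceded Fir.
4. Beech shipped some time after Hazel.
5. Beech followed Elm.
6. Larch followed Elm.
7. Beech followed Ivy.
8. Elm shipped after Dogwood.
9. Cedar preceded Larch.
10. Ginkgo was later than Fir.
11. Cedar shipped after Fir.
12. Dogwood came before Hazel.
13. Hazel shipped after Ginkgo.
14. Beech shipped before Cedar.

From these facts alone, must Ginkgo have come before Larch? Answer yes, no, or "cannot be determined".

Chain the constraints: Ginkgo → Hazel → Beech → Cedar → Larch. Each link is directly stated, so Ginkgo comes before Larch.

yes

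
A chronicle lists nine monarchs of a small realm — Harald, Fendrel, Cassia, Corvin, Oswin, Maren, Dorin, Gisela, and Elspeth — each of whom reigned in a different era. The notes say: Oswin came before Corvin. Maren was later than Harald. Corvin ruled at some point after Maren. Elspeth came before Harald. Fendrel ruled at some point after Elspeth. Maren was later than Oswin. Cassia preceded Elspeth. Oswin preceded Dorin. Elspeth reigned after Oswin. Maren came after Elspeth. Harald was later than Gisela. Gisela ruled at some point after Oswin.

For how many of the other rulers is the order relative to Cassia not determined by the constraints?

3

Forced after Cassia: Corvin, Elspeth, Fendrel, Harald, and Maren.
That leaves Dorin, Gisela, and Oswin with no forced order relative to Cassia — 3.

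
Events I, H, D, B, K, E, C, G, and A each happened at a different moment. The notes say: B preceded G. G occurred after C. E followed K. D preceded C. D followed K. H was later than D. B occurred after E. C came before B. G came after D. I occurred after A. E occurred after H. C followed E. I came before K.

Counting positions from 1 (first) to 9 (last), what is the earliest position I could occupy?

A must come before I — 1 forced predecessor.
Nothing else is forced ahead of I, so its earliest slot is position 1 + 1 = 2.

2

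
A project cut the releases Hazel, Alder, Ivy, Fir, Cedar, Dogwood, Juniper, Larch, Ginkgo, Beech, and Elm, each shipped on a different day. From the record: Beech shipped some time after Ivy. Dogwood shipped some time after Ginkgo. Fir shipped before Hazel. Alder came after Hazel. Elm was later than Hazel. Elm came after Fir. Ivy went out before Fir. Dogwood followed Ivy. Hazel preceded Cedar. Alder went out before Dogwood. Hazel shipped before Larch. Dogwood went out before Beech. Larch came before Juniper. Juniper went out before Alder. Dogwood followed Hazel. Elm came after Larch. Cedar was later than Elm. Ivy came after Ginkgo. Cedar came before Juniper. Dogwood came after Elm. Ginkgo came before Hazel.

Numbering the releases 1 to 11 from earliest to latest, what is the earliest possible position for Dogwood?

10

Alder, Cedar, Elm, Fir, Ginkgo, Hazel, Ivy, Juniper, and Larch must all come before Dogwood — 9 forced predecessors.
Nothing else is forced ahead of Dogwood, so its earliest slot is position 9 + 1 = 10.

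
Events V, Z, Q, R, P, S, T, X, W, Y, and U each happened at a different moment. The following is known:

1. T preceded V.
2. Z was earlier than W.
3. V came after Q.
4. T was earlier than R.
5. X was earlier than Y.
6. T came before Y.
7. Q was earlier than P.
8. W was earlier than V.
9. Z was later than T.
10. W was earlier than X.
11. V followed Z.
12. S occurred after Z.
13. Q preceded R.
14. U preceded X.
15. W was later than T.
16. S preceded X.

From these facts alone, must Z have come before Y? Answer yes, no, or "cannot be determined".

yes

Chain the constraints: Z → W → X → Y. Each link is directly stated, so Z comes before Y.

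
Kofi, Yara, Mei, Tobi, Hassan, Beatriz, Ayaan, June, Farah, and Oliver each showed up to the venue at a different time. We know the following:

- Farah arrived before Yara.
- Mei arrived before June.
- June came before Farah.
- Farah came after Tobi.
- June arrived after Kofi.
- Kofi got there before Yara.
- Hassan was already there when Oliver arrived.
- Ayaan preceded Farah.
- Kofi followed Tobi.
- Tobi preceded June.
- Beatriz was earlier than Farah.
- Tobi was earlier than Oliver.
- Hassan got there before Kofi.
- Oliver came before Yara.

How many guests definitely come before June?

Directly stated before June: Kofi, Mei, and Tobi.
Hassan reaches June via Hassan → Kofi → June.
No chain forces Farah (or any of the others) ahead of June.
That's Hassan, Kofi, Mei, and Tobi — 4 in all.

4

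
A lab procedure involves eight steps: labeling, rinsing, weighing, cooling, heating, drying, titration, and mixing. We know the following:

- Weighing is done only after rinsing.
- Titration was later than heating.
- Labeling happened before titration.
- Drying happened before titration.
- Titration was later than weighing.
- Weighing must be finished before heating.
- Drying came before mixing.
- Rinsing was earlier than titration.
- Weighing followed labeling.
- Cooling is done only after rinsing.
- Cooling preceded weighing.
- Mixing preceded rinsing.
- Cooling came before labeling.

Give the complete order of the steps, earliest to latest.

The constraints fix every adjacent pair, so only one ordering works:
drying → mixing → rinsing → cooling → labeling → weighing → heating → titration.

drying, mixing, rinsing, cooling, labeling, weighing, heating, titration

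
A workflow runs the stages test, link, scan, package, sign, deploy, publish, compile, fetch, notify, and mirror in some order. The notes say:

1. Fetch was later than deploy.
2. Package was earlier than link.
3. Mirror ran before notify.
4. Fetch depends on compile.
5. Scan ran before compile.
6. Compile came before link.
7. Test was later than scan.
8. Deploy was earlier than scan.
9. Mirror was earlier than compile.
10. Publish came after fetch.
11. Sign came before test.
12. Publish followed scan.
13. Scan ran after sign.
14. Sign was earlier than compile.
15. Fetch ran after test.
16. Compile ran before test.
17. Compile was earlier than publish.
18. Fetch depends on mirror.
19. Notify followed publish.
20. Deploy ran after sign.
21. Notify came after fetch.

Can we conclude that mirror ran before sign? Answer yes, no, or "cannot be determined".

No chain of stated constraints runs from mirror to sign, and none runs from sign to mirror either.
So the relative order of mirror and sign is not fixed by the given facts.

cannot be determined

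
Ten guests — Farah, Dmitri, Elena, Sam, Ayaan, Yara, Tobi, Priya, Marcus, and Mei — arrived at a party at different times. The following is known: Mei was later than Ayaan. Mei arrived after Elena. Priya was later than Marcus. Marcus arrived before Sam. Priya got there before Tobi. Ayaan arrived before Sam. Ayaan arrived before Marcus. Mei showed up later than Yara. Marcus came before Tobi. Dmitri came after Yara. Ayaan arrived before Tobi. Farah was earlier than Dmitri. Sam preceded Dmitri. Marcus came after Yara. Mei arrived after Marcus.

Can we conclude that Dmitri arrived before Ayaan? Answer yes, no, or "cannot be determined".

Tracing the constraints gives Ayaan → Sam → Dmitri, so Ayaan must come before Dmitri.
That means Dmitri cannot be before Ayaan.

no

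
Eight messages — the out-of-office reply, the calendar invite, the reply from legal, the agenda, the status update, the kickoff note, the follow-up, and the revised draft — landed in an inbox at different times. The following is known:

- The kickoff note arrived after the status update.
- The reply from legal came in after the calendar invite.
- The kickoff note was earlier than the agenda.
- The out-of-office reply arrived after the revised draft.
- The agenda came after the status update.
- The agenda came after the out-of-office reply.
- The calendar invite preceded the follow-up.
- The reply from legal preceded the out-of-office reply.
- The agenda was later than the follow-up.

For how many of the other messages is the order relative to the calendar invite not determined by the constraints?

Forced after the calendar invite: the agenda, the follow-up, the out-of-office reply, and the reply from legal.
That leaves the kickoff note, the revised draft, and the status update with no forced order relative to the calendar invite — 3.

3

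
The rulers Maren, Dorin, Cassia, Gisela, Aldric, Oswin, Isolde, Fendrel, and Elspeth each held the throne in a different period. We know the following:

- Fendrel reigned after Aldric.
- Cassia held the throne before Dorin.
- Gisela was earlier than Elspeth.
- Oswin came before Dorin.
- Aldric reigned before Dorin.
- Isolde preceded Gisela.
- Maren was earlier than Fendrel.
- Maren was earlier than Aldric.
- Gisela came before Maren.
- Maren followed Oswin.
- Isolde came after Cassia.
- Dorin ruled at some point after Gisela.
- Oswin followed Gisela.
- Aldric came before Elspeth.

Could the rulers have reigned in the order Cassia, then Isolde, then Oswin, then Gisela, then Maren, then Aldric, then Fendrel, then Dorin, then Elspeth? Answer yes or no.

no

The constraints require Gisela before Oswin, but in the proposed sequence Oswin appears ahead of Gisela. That one violation is enough.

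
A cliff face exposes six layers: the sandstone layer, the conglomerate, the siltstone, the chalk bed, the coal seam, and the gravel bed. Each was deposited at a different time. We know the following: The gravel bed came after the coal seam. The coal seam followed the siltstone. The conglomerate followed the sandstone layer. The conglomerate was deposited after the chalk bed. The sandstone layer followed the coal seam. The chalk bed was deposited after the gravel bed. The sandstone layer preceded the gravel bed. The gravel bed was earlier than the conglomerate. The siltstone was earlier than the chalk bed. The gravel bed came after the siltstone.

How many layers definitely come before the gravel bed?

Directly stated before the gravel bed: the coal seam, the sandstone layer, and the siltstone.
That's the coal seam, the sandstone layer, and the siltstone — 3 in all.

3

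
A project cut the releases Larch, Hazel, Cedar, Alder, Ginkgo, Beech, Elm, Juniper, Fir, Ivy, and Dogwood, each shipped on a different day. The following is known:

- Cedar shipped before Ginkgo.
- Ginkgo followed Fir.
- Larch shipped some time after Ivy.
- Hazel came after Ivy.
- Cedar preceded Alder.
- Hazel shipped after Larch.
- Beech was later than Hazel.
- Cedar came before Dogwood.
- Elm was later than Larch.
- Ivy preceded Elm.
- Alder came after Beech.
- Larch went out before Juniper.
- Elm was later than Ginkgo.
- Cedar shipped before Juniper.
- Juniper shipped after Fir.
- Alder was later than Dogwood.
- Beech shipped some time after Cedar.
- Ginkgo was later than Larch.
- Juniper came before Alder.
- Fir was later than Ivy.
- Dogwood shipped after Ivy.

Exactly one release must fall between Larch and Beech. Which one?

Tracing the constraints gives Larch → Hazel → Beech, so Hazel sits after Larch and before Beech.
No other release is forced both after Larch and before Beech.

Hazel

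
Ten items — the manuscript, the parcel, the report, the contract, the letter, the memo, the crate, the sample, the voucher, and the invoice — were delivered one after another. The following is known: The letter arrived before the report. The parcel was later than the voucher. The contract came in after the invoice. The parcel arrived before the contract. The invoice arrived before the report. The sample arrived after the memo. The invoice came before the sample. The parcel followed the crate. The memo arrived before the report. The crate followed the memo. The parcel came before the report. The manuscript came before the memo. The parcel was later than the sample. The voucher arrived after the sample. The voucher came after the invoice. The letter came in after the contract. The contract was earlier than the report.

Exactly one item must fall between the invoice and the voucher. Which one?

Tracing the constraints gives the invoice → the sample → the voucher, so the sample sits after the invoice and before the voucher.
No other item is forced both after the invoice and before the voucher.

the sample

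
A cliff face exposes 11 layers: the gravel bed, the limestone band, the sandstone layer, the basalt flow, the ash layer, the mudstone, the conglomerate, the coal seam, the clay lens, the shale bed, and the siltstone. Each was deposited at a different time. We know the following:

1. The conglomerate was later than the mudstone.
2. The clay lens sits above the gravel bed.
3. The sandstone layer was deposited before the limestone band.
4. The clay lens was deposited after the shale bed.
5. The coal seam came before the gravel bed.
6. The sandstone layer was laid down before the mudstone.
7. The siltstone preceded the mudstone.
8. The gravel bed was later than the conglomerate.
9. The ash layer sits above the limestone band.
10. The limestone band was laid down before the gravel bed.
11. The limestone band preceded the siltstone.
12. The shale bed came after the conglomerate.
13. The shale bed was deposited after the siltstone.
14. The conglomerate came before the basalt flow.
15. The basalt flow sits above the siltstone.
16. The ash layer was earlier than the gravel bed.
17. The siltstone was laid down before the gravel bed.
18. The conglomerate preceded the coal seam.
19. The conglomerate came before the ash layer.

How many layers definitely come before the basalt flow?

5

Directly stated before the basalt flow: the conglomerate and the siltstone.
The limestone band reaches the basalt flow via the limestone band → the siltstone → the basalt flow.
The mudstone reaches the basalt flow via the mudstone → the conglomerate → the basalt flow.
The sandstone layer reaches the basalt flow via the sandstone layer → the limestone band → the siltstone → the basalt flow.
No chain forces the gravel bed (or any of the others) ahead of the basalt flow.
That's the conglomerate, the limestone band, the mudstone, the sandstone layer, and the siltstone — 5 in all.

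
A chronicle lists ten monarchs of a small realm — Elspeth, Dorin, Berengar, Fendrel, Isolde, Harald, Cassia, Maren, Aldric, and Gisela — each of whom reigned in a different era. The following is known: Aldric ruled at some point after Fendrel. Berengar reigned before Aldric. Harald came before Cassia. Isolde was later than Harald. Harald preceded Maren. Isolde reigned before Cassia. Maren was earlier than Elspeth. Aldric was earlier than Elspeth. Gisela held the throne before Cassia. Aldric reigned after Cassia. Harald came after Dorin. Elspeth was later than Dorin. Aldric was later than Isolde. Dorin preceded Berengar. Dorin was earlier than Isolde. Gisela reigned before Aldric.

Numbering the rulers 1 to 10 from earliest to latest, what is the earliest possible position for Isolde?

Dorin and Harald must both come before Isolde — 2 forced predecessors.
Nothing else is forced ahead of Isolde, so their earliest slot is position 2 + 1 = 3.

3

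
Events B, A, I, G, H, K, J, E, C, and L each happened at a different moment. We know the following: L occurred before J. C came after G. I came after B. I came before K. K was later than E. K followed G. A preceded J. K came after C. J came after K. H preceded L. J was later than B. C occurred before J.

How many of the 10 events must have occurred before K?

Directly stated before K: C, E, G, and I.
B reaches K via B → I → K.
No chain forces A (or any of the others) ahead of K.
That's B, C, E, G, and I — 5 in all.

5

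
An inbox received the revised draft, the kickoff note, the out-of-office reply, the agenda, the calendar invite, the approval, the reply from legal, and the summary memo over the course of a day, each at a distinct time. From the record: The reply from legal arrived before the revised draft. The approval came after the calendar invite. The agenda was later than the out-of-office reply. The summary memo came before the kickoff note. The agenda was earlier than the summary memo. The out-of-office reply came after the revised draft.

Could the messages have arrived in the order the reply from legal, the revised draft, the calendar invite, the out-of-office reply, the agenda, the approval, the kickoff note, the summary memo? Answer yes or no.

no

The constraints require the summary memo before the kickoff note, but in the proposed sequence the kickoff note appears ahead of the summary memo. That one violation is enough.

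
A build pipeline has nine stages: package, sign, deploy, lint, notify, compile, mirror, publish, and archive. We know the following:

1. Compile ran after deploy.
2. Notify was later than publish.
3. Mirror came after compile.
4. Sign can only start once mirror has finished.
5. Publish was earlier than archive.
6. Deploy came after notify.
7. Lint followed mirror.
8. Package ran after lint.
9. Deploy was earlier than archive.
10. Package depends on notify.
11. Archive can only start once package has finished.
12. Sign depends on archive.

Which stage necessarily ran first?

publish

Publish has a chain of constraints placing it before every other stage, so publish must be first.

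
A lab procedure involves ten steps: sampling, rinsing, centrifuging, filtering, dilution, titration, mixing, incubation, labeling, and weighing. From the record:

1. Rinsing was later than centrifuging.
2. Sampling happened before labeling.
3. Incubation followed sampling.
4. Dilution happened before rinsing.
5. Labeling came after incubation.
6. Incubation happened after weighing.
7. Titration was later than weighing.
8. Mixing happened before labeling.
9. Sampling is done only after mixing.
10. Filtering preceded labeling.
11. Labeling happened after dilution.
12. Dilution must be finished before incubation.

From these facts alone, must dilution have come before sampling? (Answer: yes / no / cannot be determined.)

No chain of stated constraints runs from dilution to sampling, and none runs from sampling to dilution either.
So the relative order of dilution and sampling is not fixed by the given facts.

cannot be determined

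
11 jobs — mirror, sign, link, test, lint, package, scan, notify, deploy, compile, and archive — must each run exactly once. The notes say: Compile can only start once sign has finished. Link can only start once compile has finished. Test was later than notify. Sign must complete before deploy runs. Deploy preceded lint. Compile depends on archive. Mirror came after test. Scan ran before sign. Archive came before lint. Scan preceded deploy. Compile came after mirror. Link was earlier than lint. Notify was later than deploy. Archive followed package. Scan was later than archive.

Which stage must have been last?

lint

Every other stage has a chain of constraints placing it before lint, so lint is last.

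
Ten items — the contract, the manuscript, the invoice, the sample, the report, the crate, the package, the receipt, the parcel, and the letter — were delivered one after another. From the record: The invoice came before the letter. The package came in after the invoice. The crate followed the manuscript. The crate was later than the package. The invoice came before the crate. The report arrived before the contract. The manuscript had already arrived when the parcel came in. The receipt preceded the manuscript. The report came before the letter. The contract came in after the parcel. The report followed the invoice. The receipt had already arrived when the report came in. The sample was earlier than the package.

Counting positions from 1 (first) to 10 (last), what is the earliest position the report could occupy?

The invoice and the receipt must both come before the report — 2 forced predecessors.
Nothing else is forced ahead of the report, so its earliest slot is position 2 + 1 = 3.

3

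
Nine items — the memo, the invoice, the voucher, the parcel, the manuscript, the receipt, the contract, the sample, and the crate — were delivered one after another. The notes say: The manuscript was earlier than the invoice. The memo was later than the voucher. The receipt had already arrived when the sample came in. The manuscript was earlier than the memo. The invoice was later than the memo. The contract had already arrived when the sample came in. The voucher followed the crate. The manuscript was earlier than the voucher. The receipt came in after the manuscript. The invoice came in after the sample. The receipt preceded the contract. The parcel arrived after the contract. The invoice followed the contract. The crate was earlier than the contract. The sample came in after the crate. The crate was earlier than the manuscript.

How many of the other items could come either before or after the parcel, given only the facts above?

Forced before the parcel: the contract, the crate, the manuscript, and the receipt.
That leaves the invoice, the memo, the sample, and the voucher with no forced order relative to the parcel — 4.

4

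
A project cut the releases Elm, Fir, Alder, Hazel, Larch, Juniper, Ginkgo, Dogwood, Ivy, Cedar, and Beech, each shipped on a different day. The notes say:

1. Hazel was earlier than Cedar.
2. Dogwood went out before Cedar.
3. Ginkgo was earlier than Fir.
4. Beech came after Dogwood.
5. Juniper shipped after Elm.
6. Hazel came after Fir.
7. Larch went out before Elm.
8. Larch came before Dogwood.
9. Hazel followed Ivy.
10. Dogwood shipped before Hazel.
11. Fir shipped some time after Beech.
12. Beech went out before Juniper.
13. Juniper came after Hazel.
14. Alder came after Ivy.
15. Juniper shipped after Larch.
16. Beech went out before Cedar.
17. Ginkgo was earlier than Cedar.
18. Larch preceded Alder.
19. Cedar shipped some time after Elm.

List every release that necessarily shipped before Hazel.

Directly stated before Hazel: Dogwood, Fir, and Ivy.
Beech reaches Hazel via Beech → Fir → Hazel.
Ginkgo reaches Hazel via Ginkgo → Fir → Hazel.
Larch reaches Hazel via Larch → Dogwood → Hazel.

Beech, Dogwood, Fir, Ginkgo, Ivy, Larch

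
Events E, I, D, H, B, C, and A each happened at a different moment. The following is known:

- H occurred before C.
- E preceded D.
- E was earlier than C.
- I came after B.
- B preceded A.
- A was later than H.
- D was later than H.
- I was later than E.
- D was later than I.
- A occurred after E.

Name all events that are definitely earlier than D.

Directly stated before D: E, H, and I.
B reaches D via B → I → D.
No chain forces C (or any of the others) ahead of D.

B, E, H, I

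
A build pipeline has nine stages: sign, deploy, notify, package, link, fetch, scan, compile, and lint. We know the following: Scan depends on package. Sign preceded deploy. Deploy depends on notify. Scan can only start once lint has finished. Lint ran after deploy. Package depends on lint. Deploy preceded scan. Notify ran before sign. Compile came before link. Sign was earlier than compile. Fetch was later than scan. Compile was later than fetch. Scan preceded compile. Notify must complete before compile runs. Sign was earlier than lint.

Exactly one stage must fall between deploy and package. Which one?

Tracing the constraints gives deploy → lint → package, so lint sits after deploy and before package.
No other stage is forced both after deploy and before package.

lint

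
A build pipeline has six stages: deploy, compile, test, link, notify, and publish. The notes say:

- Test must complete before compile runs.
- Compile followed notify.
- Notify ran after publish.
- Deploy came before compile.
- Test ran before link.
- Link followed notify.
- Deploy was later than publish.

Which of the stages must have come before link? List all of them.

notify, publish, test

Directly stated before link: notify and test.
Publish reaches link via publish → notify → link.
No chain forces compile (or any of the others) ahead of link.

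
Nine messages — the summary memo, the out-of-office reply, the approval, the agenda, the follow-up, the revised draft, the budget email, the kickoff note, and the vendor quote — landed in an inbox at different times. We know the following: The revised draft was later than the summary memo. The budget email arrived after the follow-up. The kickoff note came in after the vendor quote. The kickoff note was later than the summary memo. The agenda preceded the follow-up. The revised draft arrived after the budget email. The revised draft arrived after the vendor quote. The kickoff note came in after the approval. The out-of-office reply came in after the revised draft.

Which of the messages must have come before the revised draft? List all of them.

Directly stated before the revised draft: the budget email, the summary memo, and the vendor quote.
The agenda reaches the revised draft via the agenda → the follow-up → the budget email → the revised draft.
The follow-up reaches the revised draft via the follow-up → the budget email → the revised draft.
No chain forces the out-of-office reply (or any of the others) ahead of the revised draft.

the agenda, the budget email, the follow-up, the summary memo, the vendor quote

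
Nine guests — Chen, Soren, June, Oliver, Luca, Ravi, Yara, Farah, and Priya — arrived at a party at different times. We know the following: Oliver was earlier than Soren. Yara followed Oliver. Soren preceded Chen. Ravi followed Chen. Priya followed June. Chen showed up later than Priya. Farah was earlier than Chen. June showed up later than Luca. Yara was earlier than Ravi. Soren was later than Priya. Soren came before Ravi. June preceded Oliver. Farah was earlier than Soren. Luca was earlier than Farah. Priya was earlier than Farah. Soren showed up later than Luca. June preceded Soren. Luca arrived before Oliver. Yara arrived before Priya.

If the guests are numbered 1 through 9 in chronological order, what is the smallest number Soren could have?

7

Farah, June, Luca, Oliver, Priya, and Yara must all come before Soren — 6 forced predecessors.
Nothing else is forced ahead of Soren, so their earliest slot is position 6 + 1 = 7.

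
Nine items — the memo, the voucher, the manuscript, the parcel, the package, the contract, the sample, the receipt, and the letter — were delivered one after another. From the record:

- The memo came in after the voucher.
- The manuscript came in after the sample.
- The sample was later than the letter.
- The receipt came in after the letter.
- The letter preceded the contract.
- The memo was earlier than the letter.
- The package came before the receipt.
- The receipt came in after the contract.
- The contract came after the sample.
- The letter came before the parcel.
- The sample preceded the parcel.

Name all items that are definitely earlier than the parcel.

the letter, the memo, the sample, the voucher

Directly stated before the parcel: the letter and the sample.
The memo reaches the parcel via the memo → the letter → the parcel.
The voucher reaches the parcel via the voucher → the memo → the letter → the parcel.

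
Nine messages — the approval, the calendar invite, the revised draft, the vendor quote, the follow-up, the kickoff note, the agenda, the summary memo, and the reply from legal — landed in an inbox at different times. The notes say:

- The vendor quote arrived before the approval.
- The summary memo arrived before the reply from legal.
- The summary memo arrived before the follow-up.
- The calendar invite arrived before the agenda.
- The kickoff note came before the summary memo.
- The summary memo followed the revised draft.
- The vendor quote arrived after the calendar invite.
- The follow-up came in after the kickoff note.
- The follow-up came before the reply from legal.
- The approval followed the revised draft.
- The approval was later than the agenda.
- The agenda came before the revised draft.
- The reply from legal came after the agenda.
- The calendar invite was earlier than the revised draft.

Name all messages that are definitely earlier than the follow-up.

the agenda, the calendar invite, the kickoff note, the revised draft, the summary memo

Directly stated before the follow-up: the kickoff note and the summary memo.
The agenda reaches the follow-up via the agenda → the revised draft → the summary memo → the follow-up.
The calendar invite reaches the follow-up via the calendar invite → the revised draft → the summary memo → the follow-up.
The revised draft reaches the follow-up via the revised draft → the summary memo → the follow-up.
No chain forces the vendor quote (or any of the others) ahead of the follow-up.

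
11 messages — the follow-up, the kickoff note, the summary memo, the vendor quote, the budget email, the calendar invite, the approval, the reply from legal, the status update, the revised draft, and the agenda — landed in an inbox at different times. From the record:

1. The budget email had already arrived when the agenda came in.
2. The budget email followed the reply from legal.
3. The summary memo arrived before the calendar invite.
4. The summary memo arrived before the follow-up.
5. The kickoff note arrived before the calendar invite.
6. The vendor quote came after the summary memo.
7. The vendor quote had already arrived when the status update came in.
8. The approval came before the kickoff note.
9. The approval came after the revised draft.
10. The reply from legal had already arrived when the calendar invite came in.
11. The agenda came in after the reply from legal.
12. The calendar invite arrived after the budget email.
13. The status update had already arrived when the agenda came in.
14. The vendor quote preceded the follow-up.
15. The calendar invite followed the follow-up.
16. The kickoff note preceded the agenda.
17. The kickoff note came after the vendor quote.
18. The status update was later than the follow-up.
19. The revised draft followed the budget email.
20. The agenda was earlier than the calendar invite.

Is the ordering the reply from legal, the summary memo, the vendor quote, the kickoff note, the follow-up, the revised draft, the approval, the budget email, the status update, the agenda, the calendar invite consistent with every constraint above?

The constraints require the approval before the kickoff note, but in the proposed sequence the kickoff note appears ahead of the approval. That one violation is enough.

no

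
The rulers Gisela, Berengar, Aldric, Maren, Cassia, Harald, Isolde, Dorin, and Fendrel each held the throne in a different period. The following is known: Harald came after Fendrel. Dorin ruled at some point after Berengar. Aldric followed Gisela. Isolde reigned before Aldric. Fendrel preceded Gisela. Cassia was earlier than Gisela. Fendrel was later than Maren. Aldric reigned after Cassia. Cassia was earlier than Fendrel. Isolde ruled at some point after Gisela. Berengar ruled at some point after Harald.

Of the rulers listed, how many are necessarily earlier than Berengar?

Directly stated before Berengar: Harald.
Cassia reaches Berengar via Cassia → Fendrel → Harald → Berengar.
Fendrel reaches Berengar via Fendrel → Harald → Berengar.
Maren reaches Berengar via Maren → Fendrel → Harald → Berengar.
No chain forces Dorin (or any of the others) ahead of Berengar.
That's Cassia, Fendrel, Harald, and Maren — 4 in all.

4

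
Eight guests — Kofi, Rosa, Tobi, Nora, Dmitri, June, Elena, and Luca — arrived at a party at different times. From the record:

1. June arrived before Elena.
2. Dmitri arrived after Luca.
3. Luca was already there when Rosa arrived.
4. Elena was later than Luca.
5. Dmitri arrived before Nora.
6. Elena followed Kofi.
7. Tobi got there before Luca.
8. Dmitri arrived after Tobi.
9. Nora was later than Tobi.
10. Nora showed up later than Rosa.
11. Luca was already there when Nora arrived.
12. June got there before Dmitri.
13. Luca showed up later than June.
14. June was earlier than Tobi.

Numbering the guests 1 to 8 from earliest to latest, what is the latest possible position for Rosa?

Rosa must come before Nora — 1 guest forced after them.
Everything else can be placed before Rosa in some valid order, so Rosa can sit as late as position 8 − 1 = 7.

7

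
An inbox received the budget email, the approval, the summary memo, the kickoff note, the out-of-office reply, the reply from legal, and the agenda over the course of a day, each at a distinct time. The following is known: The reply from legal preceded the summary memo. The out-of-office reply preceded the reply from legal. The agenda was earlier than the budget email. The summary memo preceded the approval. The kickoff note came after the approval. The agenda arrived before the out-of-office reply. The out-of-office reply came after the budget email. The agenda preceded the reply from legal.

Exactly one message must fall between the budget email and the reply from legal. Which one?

Tracing the constraints gives the budget email → the out-of-office reply → the reply from legal, so the out-of-office reply sits after the budget email and before the reply from legal.
No other message is forced both after the budget email and before the reply from legal.

the out-of-office reply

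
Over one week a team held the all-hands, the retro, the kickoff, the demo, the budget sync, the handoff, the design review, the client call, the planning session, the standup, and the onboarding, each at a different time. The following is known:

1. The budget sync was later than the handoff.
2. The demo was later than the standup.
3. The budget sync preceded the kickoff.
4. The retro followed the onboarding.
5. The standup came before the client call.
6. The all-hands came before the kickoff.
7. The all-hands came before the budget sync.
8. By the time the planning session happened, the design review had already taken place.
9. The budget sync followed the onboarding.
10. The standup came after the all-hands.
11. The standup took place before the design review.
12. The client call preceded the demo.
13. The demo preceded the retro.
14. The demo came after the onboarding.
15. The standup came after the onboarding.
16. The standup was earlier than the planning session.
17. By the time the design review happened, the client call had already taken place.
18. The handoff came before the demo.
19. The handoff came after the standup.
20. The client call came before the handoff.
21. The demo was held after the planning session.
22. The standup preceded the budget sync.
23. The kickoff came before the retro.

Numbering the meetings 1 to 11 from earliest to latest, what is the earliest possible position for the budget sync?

6

The all-hands, the client call, the handoff, the onboarding, and the standup must all come before the budget sync — 5 forced predecessors.
Nothing else is forced ahead of the budget sync, so its earliest slot is position 5 + 1 = 6.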